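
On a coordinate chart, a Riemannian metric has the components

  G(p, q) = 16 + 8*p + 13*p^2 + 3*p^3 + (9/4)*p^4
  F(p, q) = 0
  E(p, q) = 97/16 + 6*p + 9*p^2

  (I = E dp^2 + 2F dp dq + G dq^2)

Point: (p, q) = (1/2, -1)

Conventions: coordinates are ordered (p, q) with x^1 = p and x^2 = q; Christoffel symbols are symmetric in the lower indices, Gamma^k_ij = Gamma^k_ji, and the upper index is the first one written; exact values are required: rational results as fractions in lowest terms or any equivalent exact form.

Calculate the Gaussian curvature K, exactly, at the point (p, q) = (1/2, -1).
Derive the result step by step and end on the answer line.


E = 181/16, F = 0, G = 1521/64, EG - F^2 = 275301/1024 at the point
E_p = 15, E_q = 0, F_p = 0, F_q = 0, G_p = 195/8, G_q = 0
E_qq = 0, F_pq = 0, G_pp = 167/4
The intrinsic route: Brioschi's K = (det M1 - det M2)/(EG - F^2)^2.
M1 = [[-E_qq/2 + F_pq - G_pp/2, E_p/2, F_p - E_q/2], [F_q - G_p/2, E, F], [G_q/2, F, G]] = [[-167/8, 15/2, 0], [-195/16, 181/16, 0], [0, 0, 1521/64]]; det M1 = -28179567/8192
M2 = [[0, E_q/2, G_p/2], [E_q/2, E, F], [G_p/2, F, G]] = [[0, 0, 195/16], [0, 181/16, 0], [195/16, 0, 1521/64]]; det M2 = -6882525/4096
det M1 - det M2 = -14414517/8192; K = -14414517/8192 / (275301/1024)^2 = -10368/425893

Answer: K = -10368/425893


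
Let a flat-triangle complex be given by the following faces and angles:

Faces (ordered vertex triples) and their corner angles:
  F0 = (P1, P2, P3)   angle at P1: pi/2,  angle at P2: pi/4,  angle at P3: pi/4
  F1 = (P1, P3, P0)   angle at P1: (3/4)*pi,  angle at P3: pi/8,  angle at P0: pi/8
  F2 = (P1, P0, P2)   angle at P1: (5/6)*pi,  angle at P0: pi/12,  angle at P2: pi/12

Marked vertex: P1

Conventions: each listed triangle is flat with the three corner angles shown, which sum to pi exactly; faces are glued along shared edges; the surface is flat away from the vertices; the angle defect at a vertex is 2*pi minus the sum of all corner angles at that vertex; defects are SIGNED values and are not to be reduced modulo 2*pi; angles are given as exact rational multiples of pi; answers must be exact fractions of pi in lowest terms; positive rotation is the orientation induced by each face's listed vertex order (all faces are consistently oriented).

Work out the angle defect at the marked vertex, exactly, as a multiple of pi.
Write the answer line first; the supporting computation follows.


Answer: defect(P1) = -pi/12

Sum of corner angles at P1: (25/12)*pi
defect = 2*pi - (25/12)*pi


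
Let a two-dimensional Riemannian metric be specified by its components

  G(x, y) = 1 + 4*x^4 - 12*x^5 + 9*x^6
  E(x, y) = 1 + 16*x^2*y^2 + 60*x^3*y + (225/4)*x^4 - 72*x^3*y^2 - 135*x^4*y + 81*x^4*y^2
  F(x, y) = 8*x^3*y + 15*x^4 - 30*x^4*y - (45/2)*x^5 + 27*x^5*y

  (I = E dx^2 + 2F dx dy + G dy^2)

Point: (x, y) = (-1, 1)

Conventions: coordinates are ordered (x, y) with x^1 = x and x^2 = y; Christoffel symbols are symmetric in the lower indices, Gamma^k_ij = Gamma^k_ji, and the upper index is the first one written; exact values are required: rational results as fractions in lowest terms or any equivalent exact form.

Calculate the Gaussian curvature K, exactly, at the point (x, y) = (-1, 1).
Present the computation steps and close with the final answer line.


E = 125/4, F = -55/2, G = 26, EG - F^2 = 225/4 at the point
E_x = -77, E_y = 143, F_x = 213/2, F_y = -65, G_x = -130, G_y = 0
E_yy = 338, F_xy = 279, G_xx = 558
Brioschi: K = (det M1 - det M2) / (EG - F^2)^2 with the standard first/second-derivative matrices M1, M2.
M1 = [[-E_yy/2 + F_xy - G_xx/2, E_x/2, F_x - E_y/2], [F_y - G_x/2, E, F], [G_y/2, F, G]] = [[-169, -77/2, 35], [0, 125/4, -55/2], [0, -55/2, 26]]; det M1 = -38025/4
M2 = [[0, E_y/2, G_x/2], [E_y/2, E, F], [G_x/2, F, G]] = [[0, 143/2, -65], [143/2, 125/4, -55/2], [-65, -55/2, 26]]; det M2 = -37349/4
det M1 - det M2 = -169; K = -169 / (225/4)^2 = -2704/50625

Answer: K = -2704/50625


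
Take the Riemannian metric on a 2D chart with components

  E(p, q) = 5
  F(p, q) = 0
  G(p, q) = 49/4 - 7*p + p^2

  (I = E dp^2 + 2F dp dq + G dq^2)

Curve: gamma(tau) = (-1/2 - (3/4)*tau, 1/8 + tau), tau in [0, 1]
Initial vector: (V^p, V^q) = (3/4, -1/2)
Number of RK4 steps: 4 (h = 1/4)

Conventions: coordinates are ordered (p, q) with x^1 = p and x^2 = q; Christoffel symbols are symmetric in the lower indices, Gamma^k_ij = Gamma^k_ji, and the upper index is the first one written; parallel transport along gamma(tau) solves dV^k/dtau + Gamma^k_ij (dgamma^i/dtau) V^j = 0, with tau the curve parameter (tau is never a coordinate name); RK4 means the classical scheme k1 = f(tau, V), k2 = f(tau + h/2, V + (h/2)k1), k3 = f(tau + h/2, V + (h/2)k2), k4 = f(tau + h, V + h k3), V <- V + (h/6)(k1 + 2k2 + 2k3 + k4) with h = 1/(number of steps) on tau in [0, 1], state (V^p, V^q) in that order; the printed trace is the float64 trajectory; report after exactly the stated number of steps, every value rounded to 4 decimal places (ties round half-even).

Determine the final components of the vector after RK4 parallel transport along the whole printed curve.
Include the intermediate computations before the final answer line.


gamma'(tau) = (-3/4, 1); f(tau, V)^k = -Gamma^k_ij(gamma(tau)) gamma'^i(tau) V^j; h = 1/4; intermediate values shown to 6 dp
curve data and Christoffel symbols at the stage parameters:
  tau = 0.000000: gamma = (-0.500000, 0.125000), gamma' = (-0.750000, 1.000000); Gamma_ppp = 0.000000, Gamma_ppq = 0.000000, Gamma_pqq = 0.800000, Gamma_qpp = 0.000000, Gamma_qpq = -0.250000, Gamma_qqq = 0.000000
  tau = 0.125000: gamma = (-0.593750, 0.250000), gamma' = (-0.750000, 1.000000); Gamma_ppp = 0.000000, Gamma_ppq = 0.000000, Gamma_pqq = 0.818750, Gamma_qpp = 0.000000, Gamma_qpq = -0.244275, Gamma_qqq = 0.000000
  tau = 0.250000: gamma = (-0.687500, 0.375000), gamma' = (-0.750000, 1.000000); Gamma_ppp = 0.000000, Gamma_ppq = 0.000000, Gamma_pqq = 0.837500, Gamma_qpp = 0.000000, Gamma_qpq = -0.238806, Gamma_qqq = 0.000000
  tau = 0.375000: gamma = (-0.781250, 0.500000), gamma' = (-0.750000, 1.000000); Gamma_ppp = 0.000000, Gamma_ppq = 0.000000, Gamma_pqq = 0.856250, Gamma_qpp = 0.000000, Gamma_qpq = -0.233577, Gamma_qqq = 0.000000
  tau = 0.500000: gamma = (-0.875000, 0.625000), gamma' = (-0.750000, 1.000000); Gamma_ppp = 0.000000, Gamma_ppq = 0.000000, Gamma_pqq = 0.875000, Gamma_qpp = 0.000000, Gamma_qpq = -0.228571, Gamma_qqq = 0.000000
  tau = 0.625000: gamma = (-0.968750, 0.750000), gamma' = (-0.750000, 1.000000); Gamma_ppp = 0.000000, Gamma_ppq = 0.000000, Gamma_pqq = 0.893750, Gamma_qpp = 0.000000, Gamma_qpq = -0.223776, Gamma_qqq = 0.000000
  tau = 0.750000: gamma = (-1.062500, 0.875000), gamma' = (-0.750000, 1.000000); Gamma_ppp = 0.000000, Gamma_ppq = 0.000000, Gamma_pqq = 0.912500, Gamma_qpp = 0.000000, Gamma_qpq = -0.219178, Gamma_qqq = 0.000000
  tau = 0.875000: gamma = (-1.156250, 1.000000), gamma' = (-0.750000, 1.000000); Gamma_ppp = 0.000000, Gamma_ppq = 0.000000, Gamma_pqq = 0.931250, Gamma_qpp = 0.000000, Gamma_qpq = -0.214765, Gamma_qqq = 0.000000
  tau = 1.000000: gamma = (-1.250000, 1.125000), gamma' = (-0.750000, 1.000000); Gamma_ppp = 0.000000, Gamma_ppq = 0.000000, Gamma_pqq = 0.950000, Gamma_qpp = 0.000000, Gamma_qpq = -0.210526, Gamma_qqq = 0.000000
step 0: V^p = 0.7500, V^q = -0.5000
step 1: k1 = (0.400000, 0.281250), k2 = (0.380591, 0.280582), k3 = (0.380659, 0.280005), k4 = (0.360124, 0.278845); V <- V + (h/6)(k1 + 2k2 + 2k3 + k4): V^p = 0.8451, V^q = -0.4299
step 2: k1 = (0.360081, 0.278823), k2 = (0.338300, 0.277125), k3 = (0.338481, 0.276526), k4 = (0.315714, 0.274364); V <- V + (h/6)(k1 + 2k2 + 2k3 + k4): V^p = 0.9297, V^q = -0.3608
step 3: k1 = (0.315665, 0.274340), k2 = (0.291781, 0.271659), k3 = (0.292080, 0.271047), k4 = (0.267361, 0.267931); V <- V + (h/6)(k1 + 2k2 + 2k3 + k4): V^p = 1.0026, V^q = -0.2929
step 4: k1 = (0.267308, 0.267905), k2 = (0.241615, 0.264293), k3 = (0.242035, 0.263676), k4 = (0.215670, 0.259661); V <- V + (h/6)(k1 + 2k2 + 2k3 + k4): V^p = 1.0630, V^q = -0.2270

Answer: V^p = 1.0630, V^q = -0.2270


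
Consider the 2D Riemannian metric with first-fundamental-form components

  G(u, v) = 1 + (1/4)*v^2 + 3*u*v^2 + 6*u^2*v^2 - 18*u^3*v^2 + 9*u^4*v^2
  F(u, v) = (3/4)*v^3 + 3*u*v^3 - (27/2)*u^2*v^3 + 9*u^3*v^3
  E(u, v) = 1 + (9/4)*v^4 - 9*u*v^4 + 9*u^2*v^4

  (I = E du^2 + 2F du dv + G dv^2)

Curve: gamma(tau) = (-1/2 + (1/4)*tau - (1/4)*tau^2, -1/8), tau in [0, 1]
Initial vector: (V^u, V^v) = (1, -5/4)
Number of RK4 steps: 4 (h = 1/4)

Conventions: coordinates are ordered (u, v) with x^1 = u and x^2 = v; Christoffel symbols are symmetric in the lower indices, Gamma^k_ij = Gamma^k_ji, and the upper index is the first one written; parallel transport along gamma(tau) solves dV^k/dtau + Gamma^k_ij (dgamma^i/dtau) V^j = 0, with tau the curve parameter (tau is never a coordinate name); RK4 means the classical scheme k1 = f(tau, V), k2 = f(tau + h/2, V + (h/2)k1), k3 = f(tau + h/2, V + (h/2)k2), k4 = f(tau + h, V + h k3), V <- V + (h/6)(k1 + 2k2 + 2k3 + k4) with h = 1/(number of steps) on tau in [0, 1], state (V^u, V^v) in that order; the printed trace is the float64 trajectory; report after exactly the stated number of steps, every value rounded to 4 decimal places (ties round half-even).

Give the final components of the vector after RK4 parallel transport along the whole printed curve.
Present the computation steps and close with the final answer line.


gamma'(tau) = (1/4 - (1/2)*tau, 0); f(tau, V)^k = -Gamma^k_ij(gamma(tau)) gamma'^i(tau) V^j; h = 1/4; intermediate values shown to 6 dp
curve data and Christoffel symbols at the stage parameters:
  tau = 0.000000: gamma = (-0.500000, -0.125000), gamma' = (0.250000, 0.000000); Gamma_uuu = -0.002093, Gamma_uuv = -0.033481, Gamma_uvv = -0.078121, Gamma_vuu = -0.009765, Gamma_vuv = -0.156243, Gamma_vvv = -0.364566
  tau = 0.125000: gamma = (-0.472656, -0.125000), gamma' = (0.187500, 0.000000); Gamma_uuu = -0.002052, Gamma_uuv = -0.031935, Gamma_uvv = -0.069526, Gamma_vuu = -0.008935, Gamma_vuv = -0.139051, Gamma_vvv = -0.302729
  tau = 0.250000: gamma = (-0.453125, -0.125000), gamma' = (0.125000, 0.000000); Gamma_uuu = -0.002021, Gamma_uuv = -0.030828, Gamma_uvv = -0.063624, Gamma_vuu = -0.008344, Gamma_vuv = -0.127248, Gamma_vvv = -0.262623
  tau = 0.375000: gamma = (-0.441406, -0.125000), gamma' = (0.062500, 0.000000); Gamma_uuu = -0.002003, Gamma_uuv = -0.030163, Gamma_uvv = -0.060182, Gamma_vuu = -0.007991, Gamma_vuv = -0.120364, Gamma_vvv = -0.240153
  tau = 0.500000: gamma = (-0.437500, -0.125000), gamma' = (0.000000, 0.000000); Gamma_uuu = -0.001996, Gamma_uuv = -0.029942, Gamma_uvv = -0.059051, Gamma_vuu = -0.007874, Gamma_vuv = -0.118103, Gamma_vvv = -0.232925
  tau = 0.625000: gamma = (-0.441406, -0.125000), gamma' = (-0.062500, 0.000000); Gamma_uuu = -0.002003, Gamma_uuv = -0.030163, Gamma_uvv = -0.060182, Gamma_vuu = -0.007991, Gamma_vuv = -0.120364, Gamma_vvv = -0.240153
  tau = 0.750000: gamma = (-0.453125, -0.125000), gamma' = (-0.125000, 0.000000); Gamma_uuu = -0.002021, Gamma_uuv = -0.030828, Gamma_uvv = -0.063624, Gamma_vuu = -0.008344, Gamma_vuv = -0.127248, Gamma_vvv = -0.262623
  tau = 0.875000: gamma = (-0.472656, -0.125000), gamma' = (-0.187500, 0.000000); Gamma_uuu = -0.002052, Gamma_uuv = -0.031935, Gamma_uvv = -0.069526, Gamma_vuu = -0.008935, Gamma_vuv = -0.139051, Gamma_vvv = -0.302729
  tau = 1.000000: gamma = (-0.500000, -0.125000), gamma' = (-0.250000, 0.000000); Gamma_uuu = -0.002093, Gamma_uuv = -0.033481, Gamma_uvv = -0.078121, Gamma_vuu = -0.009765, Gamma_vuv = -0.156243, Gamma_vvv = -0.364566
step 0: V^u = 1.0000, V^v = -1.2500
step 1: k1 = (-0.009940, -0.046385), k2 = (-0.007135, -0.031068), k3 = (-0.007124, -0.031018), k4 = (-0.004594, -0.018965); V <- V + (h/6)(k1 + 2k2 + 2k3 + k4): V^u = 0.9982, V^v = -1.2579
step 2: k1 = (-0.004595, -0.018967), k2 = (-0.002251, -0.008982), k3 = (-0.002249, -0.008973), k4 = (0.000000, 0.000000); V <- V + (h/6)(k1 + 2k2 + 2k3 + k4): V^u = 0.9976, V^v = -1.2602
step 3: k1 = (0.000000, 0.000000), k2 = (0.002251, 0.008982), k3 = (0.002249, 0.008973), k4 = (0.004595, 0.018968); V <- V + (h/6)(k1 + 2k2 + 2k3 + k4): V^u = 0.9982, V^v = -1.2579
step 4: k1 = (0.004595, 0.018967), k2 = (0.007134, 0.031061), k3 = (0.007124, 0.031021), k4 = (0.009941, 0.046390); V <- V + (h/6)(k1 + 2k2 + 2k3 + k4): V^u = 1.0000, V^v = -1.2500

Answer: V^u = 1.0000, V^v = -1.2500


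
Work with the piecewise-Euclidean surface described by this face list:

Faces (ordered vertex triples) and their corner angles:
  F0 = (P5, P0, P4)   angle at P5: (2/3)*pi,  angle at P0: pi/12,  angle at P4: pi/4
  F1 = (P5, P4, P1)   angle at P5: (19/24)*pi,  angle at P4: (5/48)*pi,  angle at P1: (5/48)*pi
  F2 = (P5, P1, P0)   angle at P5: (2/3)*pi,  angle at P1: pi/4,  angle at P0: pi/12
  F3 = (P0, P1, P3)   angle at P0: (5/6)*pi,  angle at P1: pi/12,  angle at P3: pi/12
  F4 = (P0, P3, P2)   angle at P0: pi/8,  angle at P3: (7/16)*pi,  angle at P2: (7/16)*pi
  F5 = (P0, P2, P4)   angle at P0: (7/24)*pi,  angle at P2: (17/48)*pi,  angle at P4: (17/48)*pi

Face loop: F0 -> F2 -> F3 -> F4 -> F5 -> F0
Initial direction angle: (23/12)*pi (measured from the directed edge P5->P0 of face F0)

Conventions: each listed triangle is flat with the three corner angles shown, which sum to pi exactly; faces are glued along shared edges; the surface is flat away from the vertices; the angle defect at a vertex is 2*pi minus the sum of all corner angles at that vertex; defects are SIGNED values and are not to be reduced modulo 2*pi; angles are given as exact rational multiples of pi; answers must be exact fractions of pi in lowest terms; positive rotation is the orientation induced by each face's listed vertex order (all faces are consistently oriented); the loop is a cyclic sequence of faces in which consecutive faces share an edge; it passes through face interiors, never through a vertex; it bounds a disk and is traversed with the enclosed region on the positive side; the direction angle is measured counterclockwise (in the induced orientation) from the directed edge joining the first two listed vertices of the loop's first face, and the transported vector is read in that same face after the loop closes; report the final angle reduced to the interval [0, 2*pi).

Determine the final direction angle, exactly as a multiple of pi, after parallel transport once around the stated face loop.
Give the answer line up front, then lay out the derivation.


Answer: final direction angle = pi/2

enclosed vertex P0: corner angles sum to (17/12)*pi, defect = 2*pi - (17/12)*pi = (7/12)*pi
the final direction is the initial angle plus the enclosed defects, taken mod 2*pi in the induced orientation
final angle = (23/12)*pi + (7/12)*pi = pi/2 (mod 2*pi)


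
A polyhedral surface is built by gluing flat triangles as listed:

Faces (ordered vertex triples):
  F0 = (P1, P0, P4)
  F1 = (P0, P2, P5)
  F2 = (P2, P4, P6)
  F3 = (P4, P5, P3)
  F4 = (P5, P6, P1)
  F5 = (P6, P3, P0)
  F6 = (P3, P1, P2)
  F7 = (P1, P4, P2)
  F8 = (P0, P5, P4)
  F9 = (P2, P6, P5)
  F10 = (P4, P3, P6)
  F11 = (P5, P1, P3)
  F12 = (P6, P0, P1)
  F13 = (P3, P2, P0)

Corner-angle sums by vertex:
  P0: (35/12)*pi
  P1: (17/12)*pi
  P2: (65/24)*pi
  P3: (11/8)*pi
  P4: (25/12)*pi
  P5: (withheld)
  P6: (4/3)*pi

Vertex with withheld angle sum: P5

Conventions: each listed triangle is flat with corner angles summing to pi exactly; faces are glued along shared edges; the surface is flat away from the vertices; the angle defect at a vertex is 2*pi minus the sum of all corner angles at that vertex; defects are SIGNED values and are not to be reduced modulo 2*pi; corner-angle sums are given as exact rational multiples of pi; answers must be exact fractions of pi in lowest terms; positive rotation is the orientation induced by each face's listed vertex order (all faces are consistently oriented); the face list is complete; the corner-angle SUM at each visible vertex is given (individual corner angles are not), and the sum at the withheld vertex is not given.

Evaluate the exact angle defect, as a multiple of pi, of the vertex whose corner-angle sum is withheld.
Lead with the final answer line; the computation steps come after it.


Answer: defect(P5) = -pi/6

V = 7, E = 21, F = 14; chi = V - E + F = 0
Gauss-Bonnet: total defect = 2*pi*chi = 0; visible defects sum to pi/6


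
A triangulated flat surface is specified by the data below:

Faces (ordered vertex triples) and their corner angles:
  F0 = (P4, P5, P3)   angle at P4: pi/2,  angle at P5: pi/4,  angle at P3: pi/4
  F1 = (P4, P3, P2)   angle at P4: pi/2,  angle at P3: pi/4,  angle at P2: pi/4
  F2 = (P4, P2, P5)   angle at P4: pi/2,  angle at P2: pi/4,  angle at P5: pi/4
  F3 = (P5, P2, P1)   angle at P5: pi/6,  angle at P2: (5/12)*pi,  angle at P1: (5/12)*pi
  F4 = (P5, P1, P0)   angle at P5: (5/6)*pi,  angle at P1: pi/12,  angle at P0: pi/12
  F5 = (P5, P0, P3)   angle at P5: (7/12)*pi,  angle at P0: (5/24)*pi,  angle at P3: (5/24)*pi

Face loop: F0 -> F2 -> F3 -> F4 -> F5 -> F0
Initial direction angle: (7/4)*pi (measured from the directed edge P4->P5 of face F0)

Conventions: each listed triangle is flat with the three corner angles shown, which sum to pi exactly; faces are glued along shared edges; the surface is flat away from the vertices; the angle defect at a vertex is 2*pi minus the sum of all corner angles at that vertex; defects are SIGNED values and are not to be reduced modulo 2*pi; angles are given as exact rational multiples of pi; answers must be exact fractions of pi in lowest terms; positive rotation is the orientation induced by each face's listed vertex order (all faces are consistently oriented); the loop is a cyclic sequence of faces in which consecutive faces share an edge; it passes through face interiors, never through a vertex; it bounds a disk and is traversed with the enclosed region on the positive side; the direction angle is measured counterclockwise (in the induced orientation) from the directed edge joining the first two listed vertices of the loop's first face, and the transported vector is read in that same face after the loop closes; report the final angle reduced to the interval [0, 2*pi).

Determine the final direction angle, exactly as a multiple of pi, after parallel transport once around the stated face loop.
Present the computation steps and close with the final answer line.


enclosed vertex P5: corner angles sum to (25/12)*pi, defect = 2*pi - (25/12)*pi = -pi/12
the rotation equals the total enclosed defect, so the final angle is initial + defects (mod 2*pi)
final angle = (7/4)*pi - pi/12 = (5/3)*pi (mod 2*pi)

Answer: final direction angle = (5/3)*pi


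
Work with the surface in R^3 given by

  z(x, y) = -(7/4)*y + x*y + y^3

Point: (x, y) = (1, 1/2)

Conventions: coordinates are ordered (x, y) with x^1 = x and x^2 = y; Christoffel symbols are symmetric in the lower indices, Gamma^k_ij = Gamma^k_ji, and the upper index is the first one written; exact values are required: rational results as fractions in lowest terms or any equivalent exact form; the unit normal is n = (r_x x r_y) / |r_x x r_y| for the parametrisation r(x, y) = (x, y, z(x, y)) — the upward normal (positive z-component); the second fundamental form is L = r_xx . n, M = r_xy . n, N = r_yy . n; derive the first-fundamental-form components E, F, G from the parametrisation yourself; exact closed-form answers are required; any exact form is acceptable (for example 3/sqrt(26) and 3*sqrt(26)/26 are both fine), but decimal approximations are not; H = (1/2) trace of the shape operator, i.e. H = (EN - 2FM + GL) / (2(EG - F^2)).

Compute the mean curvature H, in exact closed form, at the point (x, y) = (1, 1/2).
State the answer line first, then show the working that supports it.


Answer: H = 3*sqrt(5)/5

z_x = 1/2, z_y = 0, z_xx = 0, z_xy = 1, z_yy = 3
E = 5/4, F = 0, G = 1; answer radicand W^2 = 5/4
unnormalised second-form numerators: l = 0, m = 1, n = 3; L = l/sqrt(5/4), and similarly M = m/sqrt(W^2), N = n/sqrt(W^2)
H = (E*n - 2*F*m + G*l) / (2*(EG - F^2)*sqrt(W^2)); E*n - 2*F*m + G*l = 15/4, EG - F^2 = 5/4, so H = (3/2)/sqrt(5/4)


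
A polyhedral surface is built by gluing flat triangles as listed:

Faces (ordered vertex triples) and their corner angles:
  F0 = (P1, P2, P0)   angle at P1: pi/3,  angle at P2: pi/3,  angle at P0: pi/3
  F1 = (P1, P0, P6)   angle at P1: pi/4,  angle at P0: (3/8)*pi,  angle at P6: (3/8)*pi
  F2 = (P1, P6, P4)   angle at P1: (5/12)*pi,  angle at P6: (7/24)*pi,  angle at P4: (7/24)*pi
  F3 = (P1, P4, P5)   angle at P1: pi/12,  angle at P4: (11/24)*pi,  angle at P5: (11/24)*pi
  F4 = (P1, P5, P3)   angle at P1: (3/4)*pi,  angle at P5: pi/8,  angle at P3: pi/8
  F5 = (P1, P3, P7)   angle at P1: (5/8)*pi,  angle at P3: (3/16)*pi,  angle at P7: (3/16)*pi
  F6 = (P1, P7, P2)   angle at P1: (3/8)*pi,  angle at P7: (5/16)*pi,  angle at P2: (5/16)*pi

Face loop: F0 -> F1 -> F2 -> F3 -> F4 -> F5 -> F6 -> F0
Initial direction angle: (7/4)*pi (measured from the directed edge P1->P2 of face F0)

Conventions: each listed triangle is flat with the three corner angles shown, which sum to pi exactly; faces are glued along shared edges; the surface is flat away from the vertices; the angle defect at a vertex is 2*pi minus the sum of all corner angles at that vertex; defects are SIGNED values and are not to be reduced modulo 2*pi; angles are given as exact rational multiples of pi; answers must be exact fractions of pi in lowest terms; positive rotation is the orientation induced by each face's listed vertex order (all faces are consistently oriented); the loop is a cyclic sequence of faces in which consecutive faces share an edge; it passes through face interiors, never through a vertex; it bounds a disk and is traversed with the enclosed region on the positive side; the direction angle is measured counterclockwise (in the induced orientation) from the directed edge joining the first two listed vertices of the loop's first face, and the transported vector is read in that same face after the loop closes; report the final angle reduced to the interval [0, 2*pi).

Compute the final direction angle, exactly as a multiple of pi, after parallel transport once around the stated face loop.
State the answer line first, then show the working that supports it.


Answer: final direction angle = (11/12)*pi

enclosed vertex P1: corner angles sum to (17/6)*pi, defect = 2*pi - (17/6)*pi = (-5/6)*pi
transport around the loop rotates by the sum of enclosed defects; add to the initial angle mod 2*pi
final angle = (7/4)*pi - (5/6)*pi = (11/12)*pi (mod 2*pi)


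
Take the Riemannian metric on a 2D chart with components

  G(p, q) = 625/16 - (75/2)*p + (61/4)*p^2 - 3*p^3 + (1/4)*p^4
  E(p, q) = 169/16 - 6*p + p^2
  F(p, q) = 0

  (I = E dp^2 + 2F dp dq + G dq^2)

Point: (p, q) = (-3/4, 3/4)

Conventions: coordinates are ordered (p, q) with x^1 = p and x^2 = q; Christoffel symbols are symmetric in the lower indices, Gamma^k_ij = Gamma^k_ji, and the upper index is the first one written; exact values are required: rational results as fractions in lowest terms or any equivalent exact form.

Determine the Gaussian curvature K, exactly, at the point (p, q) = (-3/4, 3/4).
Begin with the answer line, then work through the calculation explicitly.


Answer: K = -128/175625

E = 125/8, F = 0, G = 78961/1024, EG - F^2 = 9870125/8192 at the point
E_p = -15/2, E_q = 0, F_p = 0, F_q = 0, G_p = -4215/64, G_q = 0
E_qq = 0, F_pq = 0, G_pp = 731/16
K follows from Brioschi's formula, (det M1 - det M2)/(EG - F^2)^2.
M1 = [[-E_qq/2 + F_pq - G_pp/2, E_p/2, F_p - E_q/2], [F_q - G_p/2, E, F], [G_q/2, F, G]] = [[-731/32, -15/4, 0], [4215/128, 125/8, 0], [0, 0, 78961/1024]]; det M1 = -9437813525/524288
M2 = [[0, E_q/2, G_p/2], [E_q/2, E, F], [G_p/2, F, G]] = [[0, 0, -4215/128], [0, 125/8, 0], [-4215/128, 0, 78961/1024]]; det M2 = -2220778125/131072
det M1 - det M2 = -554701025/524288; K = -554701025/524288 / (9870125/8192)^2 = -128/175625


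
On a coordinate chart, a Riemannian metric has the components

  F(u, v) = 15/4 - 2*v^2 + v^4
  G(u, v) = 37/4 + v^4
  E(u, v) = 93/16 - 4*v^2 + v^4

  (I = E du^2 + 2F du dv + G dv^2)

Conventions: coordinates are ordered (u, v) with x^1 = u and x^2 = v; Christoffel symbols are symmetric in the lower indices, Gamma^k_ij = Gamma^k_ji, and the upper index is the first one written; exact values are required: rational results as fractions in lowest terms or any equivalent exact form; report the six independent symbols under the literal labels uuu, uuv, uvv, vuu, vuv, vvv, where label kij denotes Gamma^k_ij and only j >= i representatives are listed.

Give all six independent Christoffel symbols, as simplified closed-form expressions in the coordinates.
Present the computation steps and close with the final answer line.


E = 93/16 - 4*v^2 + v^4; F = 15/4 - 2*v^2 + v^4; G = 37/4 + v^4
Gamma^k_ij = (1/2) g^{kl} (d_i g_jl + d_j g_il - d_l g_ij), with g^inv = (1/(EG-F^2)) [[G, -F], [-F, E]]
first partials: E_u = 0, E_v = -8*v + 4*v^3, F_u = 0, F_v = -4*v + 4*v^3, G_u = 0, G_v = 4*v^3
D = EG - F^2 = 2541/64 - 22*v^2 + (57/16)*v^4
expanded: Gamma^u_uu = (G E_u - 2F F_u + F E_v)/(2D), Gamma^u_uv = (G E_v - F G_u)/(2D), Gamma^u_vv = (2G F_v - G G_u - F G_v)/(2D), Gamma^v_uu = (2E F_u - E E_v - F E_u)/(2D), Gamma^v_uv = (E G_u - F E_v)/(2D), Gamma^v_vv = (E G_v - 2F F_v + F G_u)/(2D); substitute and cancel common factors

Answer: Gamma_uuu = (128*v^7 - 512*v^5 + 992*v^3 - 960*v)/(228*v^4 - 1408*v^2 + 2541), Gamma_uuv = (128*v^7 - 256*v^5 + 1184*v^3 - 2368*v)/(228*v^4 - 1408*v^2 + 2541), Gamma_uvv = (128*v^7 + 1888*v^3 - 2368*v)/(228*v^4 - 1408*v^2 + 2541), Gamma_vuu = (-128*v^7 + 768*v^5 - 1768*v^3 + 1488*v)/(228*v^4 - 1408*v^2 + 2541), Gamma_vuv = (-128*v^7 + 512*v^5 - 992*v^3 + 960*v)/(228*v^4 - 1408*v^2 + 2541), Gamma_vvv = (-128*v^7 + 256*v^5 - 728*v^3 + 960*v)/(228*v^4 - 1408*v^2 + 2541)


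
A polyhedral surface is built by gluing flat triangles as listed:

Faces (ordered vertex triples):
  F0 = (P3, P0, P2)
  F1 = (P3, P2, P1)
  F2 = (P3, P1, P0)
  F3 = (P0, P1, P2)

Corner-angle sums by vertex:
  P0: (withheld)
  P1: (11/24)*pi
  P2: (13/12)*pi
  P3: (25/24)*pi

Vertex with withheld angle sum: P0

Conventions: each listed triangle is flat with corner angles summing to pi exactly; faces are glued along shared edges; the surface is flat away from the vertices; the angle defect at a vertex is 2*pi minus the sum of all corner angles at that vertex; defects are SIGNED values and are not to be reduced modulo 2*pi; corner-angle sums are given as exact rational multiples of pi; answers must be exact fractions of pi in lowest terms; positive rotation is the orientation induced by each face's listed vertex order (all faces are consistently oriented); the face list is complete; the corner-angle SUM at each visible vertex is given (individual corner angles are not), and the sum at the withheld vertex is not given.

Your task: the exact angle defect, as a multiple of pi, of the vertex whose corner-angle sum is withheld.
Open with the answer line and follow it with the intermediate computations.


Answer: defect(P0) = (7/12)*pi

V = 4, E = 6, F = 4; chi = V - E + F = 2
Gauss-Bonnet: total defect = 2*pi*chi = 4*pi; visible defects sum to (41/12)*pi


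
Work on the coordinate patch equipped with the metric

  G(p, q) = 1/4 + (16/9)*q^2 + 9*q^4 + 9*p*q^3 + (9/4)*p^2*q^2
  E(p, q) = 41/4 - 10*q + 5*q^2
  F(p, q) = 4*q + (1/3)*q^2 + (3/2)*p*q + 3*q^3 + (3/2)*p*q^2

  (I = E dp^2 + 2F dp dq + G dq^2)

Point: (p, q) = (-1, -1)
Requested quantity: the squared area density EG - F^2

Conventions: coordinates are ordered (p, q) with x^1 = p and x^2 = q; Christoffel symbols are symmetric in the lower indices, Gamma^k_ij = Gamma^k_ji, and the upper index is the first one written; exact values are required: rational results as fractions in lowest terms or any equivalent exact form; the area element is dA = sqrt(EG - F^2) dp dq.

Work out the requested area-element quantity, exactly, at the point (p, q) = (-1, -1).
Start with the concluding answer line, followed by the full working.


Answer: EG - F^2 = 37301/72

E = 101/4, F = -20/3, G = 401/18; EG - F^2 = 37301/72


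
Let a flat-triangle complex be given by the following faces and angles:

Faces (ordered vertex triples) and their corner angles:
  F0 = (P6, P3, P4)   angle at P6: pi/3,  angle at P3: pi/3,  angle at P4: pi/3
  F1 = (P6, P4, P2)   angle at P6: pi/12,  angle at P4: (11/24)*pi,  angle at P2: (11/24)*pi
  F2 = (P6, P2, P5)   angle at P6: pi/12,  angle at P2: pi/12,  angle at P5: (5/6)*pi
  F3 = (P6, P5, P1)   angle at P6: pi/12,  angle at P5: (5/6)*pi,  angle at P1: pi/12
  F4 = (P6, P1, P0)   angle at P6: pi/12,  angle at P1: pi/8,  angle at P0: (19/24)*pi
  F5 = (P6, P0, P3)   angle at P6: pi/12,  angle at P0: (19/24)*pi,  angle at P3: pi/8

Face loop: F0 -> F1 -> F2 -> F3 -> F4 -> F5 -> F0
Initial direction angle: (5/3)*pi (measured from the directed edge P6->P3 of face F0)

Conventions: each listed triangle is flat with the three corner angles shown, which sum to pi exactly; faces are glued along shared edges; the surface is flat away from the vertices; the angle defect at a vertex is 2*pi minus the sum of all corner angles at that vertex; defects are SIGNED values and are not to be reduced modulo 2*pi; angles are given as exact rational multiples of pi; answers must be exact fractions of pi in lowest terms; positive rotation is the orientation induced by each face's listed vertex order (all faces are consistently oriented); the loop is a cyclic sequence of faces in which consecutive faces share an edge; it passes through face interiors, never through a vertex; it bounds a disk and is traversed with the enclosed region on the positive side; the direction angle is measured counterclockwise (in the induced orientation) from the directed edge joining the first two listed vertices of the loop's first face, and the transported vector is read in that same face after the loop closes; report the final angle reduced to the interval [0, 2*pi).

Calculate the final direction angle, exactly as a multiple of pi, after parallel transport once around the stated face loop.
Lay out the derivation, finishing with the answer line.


enclosed vertex P6: corner angles sum to (3/4)*pi, defect = 2*pi - (3/4)*pi = (5/4)*pi
holonomy = initial angle + sum of enclosed defects (mod 2*pi), positive in the induced orientation
final angle = (5/3)*pi + (5/4)*pi = (11/12)*pi (mod 2*pi)

Answer: final direction angle = (11/12)*pi


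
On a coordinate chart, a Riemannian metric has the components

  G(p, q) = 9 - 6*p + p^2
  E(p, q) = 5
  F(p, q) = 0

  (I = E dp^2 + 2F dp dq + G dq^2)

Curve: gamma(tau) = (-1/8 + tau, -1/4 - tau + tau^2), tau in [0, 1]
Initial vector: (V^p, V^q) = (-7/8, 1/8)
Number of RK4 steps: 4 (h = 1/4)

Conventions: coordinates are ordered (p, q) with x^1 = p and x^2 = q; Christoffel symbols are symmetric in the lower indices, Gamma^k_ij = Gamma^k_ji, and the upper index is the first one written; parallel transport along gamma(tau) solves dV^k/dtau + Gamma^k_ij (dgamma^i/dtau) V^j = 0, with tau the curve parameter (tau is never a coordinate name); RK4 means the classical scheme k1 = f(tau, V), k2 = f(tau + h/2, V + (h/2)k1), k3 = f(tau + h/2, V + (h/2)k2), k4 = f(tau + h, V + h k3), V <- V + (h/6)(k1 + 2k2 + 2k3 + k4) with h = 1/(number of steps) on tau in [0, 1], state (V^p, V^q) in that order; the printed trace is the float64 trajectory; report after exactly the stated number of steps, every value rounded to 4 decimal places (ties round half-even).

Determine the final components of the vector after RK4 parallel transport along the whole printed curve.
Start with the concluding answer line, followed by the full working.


Answer: V^p = -0.8750, V^q = 0.1838

gamma'(tau) = (1, -1 + 2*tau); f(tau, V)^k = -Gamma^k_ij(gamma(tau)) gamma'^i(tau) V^j; h = 1/4; intermediate values shown to 6 dp
curve data and Christoffel symbols at the stage parameters:
  tau = 0.000000: gamma = (-0.125000, -0.250000), gamma' = (1.000000, -1.000000); Gamma_ppp = 0.000000, Gamma_ppq = 0.000000, Gamma_pqq = 0.625000, Gamma_qpp = 0.000000, Gamma_qpq = -0.320000, Gamma_qqq = 0.000000
  tau = 0.125000: gamma = (0.000000, -0.359375), gamma' = (1.000000, -0.750000); Gamma_ppp = 0.000000, Gamma_ppq = 0.000000, Gamma_pqq = 0.600000, Gamma_qpp = 0.000000, Gamma_qpq = -0.333333, Gamma_qqq = 0.000000
  tau = 0.250000: gamma = (0.125000, -0.437500), gamma' = (1.000000, -0.500000); Gamma_ppp = 0.000000, Gamma_ppq = 0.000000, Gamma_pqq = 0.575000, Gamma_qpp = 0.000000, Gamma_qpq = -0.347826, Gamma_qqq = 0.000000
  tau = 0.375000: gamma = (0.250000, -0.484375), gamma' = (1.000000, -0.250000); Gamma_ppp = 0.000000, Gamma_ppq = 0.000000, Gamma_pqq = 0.550000, Gamma_qpp = 0.000000, Gamma_qpq = -0.363636, Gamma_qqq = 0.000000
  tau = 0.500000: gamma = (0.375000, -0.500000), gamma' = (1.000000, 0.000000); Gamma_ppp = 0.000000, Gamma_ppq = 0.000000, Gamma_pqq = 0.525000, Gamma_qpp = 0.000000, Gamma_qpq = -0.380952, Gamma_qqq = 0.000000
  tau = 0.625000: gamma = (0.500000, -0.484375), gamma' = (1.000000, 0.250000); Gamma_ppp = 0.000000, Gamma_ppq = 0.000000, Gamma_pqq = 0.500000, Gamma_qpp = 0.000000, Gamma_qpq = -0.400000, Gamma_qqq = 0.000000
  tau = 0.750000: gamma = (0.625000, -0.437500), gamma' = (1.000000, 0.500000); Gamma_ppp = 0.000000, Gamma_ppq = 0.000000, Gamma_pqq = 0.475000, Gamma_qpp = 0.000000, Gamma_qpq = -0.421053, Gamma_qqq = 0.000000
  tau = 0.875000: gamma = (0.750000, -0.359375), gamma' = (1.000000, 0.750000); Gamma_ppp = 0.000000, Gamma_ppq = 0.000000, Gamma_pqq = 0.450000, Gamma_qpp = 0.000000, Gamma_qpq = -0.444444, Gamma_qqq = 0.000000
  tau = 1.000000: gamma = (0.875000, -0.250000), gamma' = (1.000000, 1.000000); Gamma_ppp = 0.000000, Gamma_ppq = 0.000000, Gamma_pqq = 0.425000, Gamma_qpp = 0.000000, Gamma_qpq = -0.470588, Gamma_qqq = 0.000000
step 0: V^p = -0.8750, V^q = 0.1250
step 1: k1 = (0.078125, 0.320000), k2 = (0.074250, 0.271309), k3 = (0.071511, 0.269401), k4 = (0.055301, 0.215969); V <- V + (h/6)(k1 + 2k2 + 2k3 + k4): V^p = -0.8573, V^q = 0.1924
step 2: k1 = (0.055312, 0.216013), k2 = (0.030167, 0.157086), k3 = (0.029154, 0.154694), k4 = (0.000000, 0.088025); V <- V + (h/6)(k1 + 2k2 + 2k3 + k4): V^p = -0.8500, V^q = 0.2310
step 3: k1 = (0.000000, 0.088016), k2 = (-0.030255, 0.011813), k3 = (-0.029065, 0.007624), k4 = (-0.055325, -0.082404); V <- V + (h/6)(k1 + 2k2 + 2k3 + k4): V^p = -0.8573, V^q = 0.2329
step 4: k1 = (-0.055312, -0.082422), k2 = (-0.075125, -0.189140), k3 = (-0.070623, -0.195894), k4 = (-0.078166, -0.325190); V <- V + (h/6)(k1 + 2k2 + 2k3 + k4): V^p = -0.8750, V^q = 0.1838


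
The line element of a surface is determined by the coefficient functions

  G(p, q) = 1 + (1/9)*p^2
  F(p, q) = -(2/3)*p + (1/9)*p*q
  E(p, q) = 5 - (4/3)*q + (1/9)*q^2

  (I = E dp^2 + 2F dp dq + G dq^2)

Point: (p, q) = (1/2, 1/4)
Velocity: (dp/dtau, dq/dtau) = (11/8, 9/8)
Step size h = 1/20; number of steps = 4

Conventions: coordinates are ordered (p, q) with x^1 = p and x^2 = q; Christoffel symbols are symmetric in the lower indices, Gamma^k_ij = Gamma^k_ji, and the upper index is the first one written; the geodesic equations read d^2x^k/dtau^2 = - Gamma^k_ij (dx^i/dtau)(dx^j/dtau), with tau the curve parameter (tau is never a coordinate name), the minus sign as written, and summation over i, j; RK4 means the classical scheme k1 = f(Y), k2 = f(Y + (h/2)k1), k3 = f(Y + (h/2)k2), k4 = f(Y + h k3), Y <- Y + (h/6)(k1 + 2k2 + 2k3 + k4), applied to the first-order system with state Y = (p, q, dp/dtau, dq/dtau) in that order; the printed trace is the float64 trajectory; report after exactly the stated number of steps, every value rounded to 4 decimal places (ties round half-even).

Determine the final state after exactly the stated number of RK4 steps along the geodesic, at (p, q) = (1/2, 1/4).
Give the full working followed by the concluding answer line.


f(Y) = (dp/dtau, dq/dtau, -Gamma^p_ij Y'^i Y'^j, -Gamma^q_ij Y'^i Y'^j) with the Gammas evaluated at the stage position; h = 0.050000; intermediate values shown to 6 dp
step 0: p = 0.5000, q = 0.2500, dp/dtau = 1.3750, dq/dtau = 1.1250
step 1:
  k1: at (p, q) = (0.500000, 0.250000), (dp/dtau, dq/dtau) = (1.375000, 1.125000); Gamma_ppp = 0.000000, Gamma_ppq = -0.135894, Gamma_pqq = 0.000000, Gamma_qpp = 0.000000, Gamma_qpq = 0.011817, Gamma_qqq = 0.000000; k1 = (1.375000, 1.125000, 0.420421, -0.036558)
  k2: at (p, q) = (0.534375, 0.278125), (dp/dtau, dq/dtau) = (1.385511, 1.124086); Gamma_ppp = 0.000000, Gamma_ppq = -0.136153, Gamma_pqq = 0.000000, Gamma_qpp = 0.000000, Gamma_qpq = 0.012716, Gamma_qqq = 0.000000; k2 = (1.385511, 1.124086, 0.424098, -0.039607)
  k3: at (p, q) = (0.534638, 0.278102), (dp/dtau, dq/dtau) = (1.385602, 1.124010); Gamma_ppp = 0.000000, Gamma_ppq = -0.136152, Gamma_pqq = 0.000000, Gamma_qpp = 0.000000, Gamma_qpq = 0.012722, Gamma_qqq = 0.000000; k3 = (1.385602, 1.124010, 0.424093, -0.039626)
  k4: at (p, q) = (0.569280, 0.306200), (dp/dtau, dq/dtau) = (1.396205, 1.123019); Gamma_ppp = 0.000000, Gamma_ppq = -0.136400, Gamma_pqq = 0.000000, Gamma_qpp = 0.000000, Gamma_qpq = 0.013638, Gamma_qqq = 0.000000; k4 = (1.396205, 1.123019, 0.427740, -0.042767)
  Y <- Y + (h/6)(k1 + 2k2 + 2k3 + k4): p = 0.5693, q = 0.3062, dp/dtau = 1.3962, dq/dtau = 1.1230
step 2:
  k1: at (p, q) = (0.569279, 0.306202), (dp/dtau, dq/dtau) = (1.396205, 1.123018); Gamma_ppp = 0.000000, Gamma_ppq = -0.136400, Gamma_pqq = 0.000000, Gamma_qpp = 0.000000, Gamma_qpq = 0.013638, Gamma_qqq = 0.000000; k1 = (1.396205, 1.123018, 0.427740, -0.042766)
  k2: at (p, q) = (0.604184, 0.334277), (dp/dtau, dq/dtau) = (1.406898, 1.121949); Gamma_ppp = 0.000000, Gamma_ppq = -0.136637, Gamma_pqq = 0.000000, Gamma_qpp = 0.000000, Gamma_qpq = 0.014571, Gamma_qqq = 0.000000; k2 = (1.406898, 1.121949, 0.431355, -0.045999)
  k3: at (p, q) = (0.604451, 0.334250), (dp/dtau, dq/dtau) = (1.406988, 1.121868); Gamma_ppp = 0.000000, Gamma_ppq = -0.136636, Gamma_pqq = 0.000000, Gamma_qpp = 0.000000, Gamma_qpq = 0.014577, Gamma_qqq = 0.000000; k3 = (1.406988, 1.121868, 0.431347, -0.046018)
  k4: at (p, q) = (0.639628, 0.362295), (dp/dtau, dq/dtau) = (1.417772, 1.120717); Gamma_ppp = 0.000000, Gamma_ppq = -0.136861, Gamma_pqq = 0.000000, Gamma_qpp = 0.000000, Gamma_qpq = 0.015528, Gamma_qqq = 0.000000; k4 = (1.417772, 1.120717, 0.434924, -0.049344)
  Y <- Y + (h/6)(k1 + 2k2 + 2k3 + k4): p = 0.6396, q = 0.3623, dp/dtau = 1.4178, dq/dtau = 1.1207
step 3:
  k1: at (p, q) = (0.639626, 0.362297), (dp/dtau, dq/dtau) = (1.417772, 1.120717); Gamma_ppp = 0.000000, Gamma_ppq = -0.136861, Gamma_pqq = 0.000000, Gamma_qpp = 0.000000, Gamma_qpq = 0.015528, Gamma_qqq = 0.000000; k1 = (1.417772, 1.120717, 0.434924, -0.049344)
  k2: at (p, q) = (0.675071, 0.390314), (dp/dtau, dq/dtau) = (1.428645, 1.119484); Gamma_ppp = 0.000000, Gamma_ppq = -0.137075, Gamma_pqq = 0.000000, Gamma_qpp = 0.000000, Gamma_qpq = 0.016496, Gamma_qqq = 0.000000; k2 = (1.428645, 1.119484, 0.438459, -0.052764)
  k3: at (p, q) = (0.675343, 0.390284), (dp/dtau, dq/dtau) = (1.428733, 1.119398); Gamma_ppp = 0.000000, Gamma_ppq = -0.137073, Gamma_pqq = 0.000000, Gamma_qpp = 0.000000, Gamma_qpq = 0.016502, Gamma_qqq = 0.000000; k3 = (1.428733, 1.119398, 0.438448, -0.052784)
  k4: at (p, q) = (0.711063, 0.418266), (dp/dtau, dq/dtau) = (1.439694, 1.118078); Gamma_ppp = 0.000000, Gamma_ppq = -0.137274, Gamma_pqq = 0.000000, Gamma_qpp = 0.000000, Gamma_qpq = 0.017487, Gamma_qqq = 0.000000; k4 = (1.439694, 1.118078, 0.441936, -0.056299)
  Y <- Y + (h/6)(k1 + 2k2 + 2k3 + k4): p = 0.7111, q = 0.4183, dp/dtau = 1.4397, dq/dtau = 1.1181
step 4:
  k1: at (p, q) = (0.711062, 0.418268), (dp/dtau, dq/dtau) = (1.439694, 1.118078); Gamma_ppp = 0.000000, Gamma_ppq = -0.137274, Gamma_pqq = 0.000000, Gamma_qpp = 0.000000, Gamma_qpq = 0.017487, Gamma_qqq = 0.000000; k1 = (1.439694, 1.118078, 0.441936, -0.056299)
  k2: at (p, q) = (0.747054, 0.446220), (dp/dtau, dq/dtau) = (1.450742, 1.116670); Gamma_ppp = 0.000000, Gamma_ppq = -0.137461, Gamma_pqq = 0.000000, Gamma_qpp = 0.000000, Gamma_qpq = 0.018490, Gamma_qqq = 0.000000; k2 = (1.450742, 1.116670, 0.445374, -0.059908)
  k3: at (p, q) = (0.747330, 0.446185), (dp/dtau, dq/dtau) = (1.450828, 1.116580); Gamma_ppp = 0.000000, Gamma_ppq = -0.137459, Gamma_pqq = 0.000000, Gamma_qpp = 0.000000, Gamma_qpq = 0.018497, Gamma_qqq = 0.000000; k3 = (1.450828, 1.116580, 0.445359, -0.059928)
  k4: at (p, q) = (0.783603, 0.474097), (dp/dtau, dq/dtau) = (1.461962, 1.115081); Gamma_ppp = 0.000000, Gamma_ppq = -0.137633, Gamma_pqq = 0.000000, Gamma_qpp = 0.000000, Gamma_qpq = 0.019517, Gamma_qqq = 0.000000; k4 = (1.461962, 1.115081, 0.448739, -0.063634)
  Y <- Y + (h/6)(k1 + 2k2 + 2k3 + k4): p = 0.7836, q = 0.4741, dp/dtau = 1.4620, dq/dtau = 1.1151

Answer: p = 0.7836, q = 0.4741, dp/dtau = 1.4620, dq/dtau = 1.1151
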